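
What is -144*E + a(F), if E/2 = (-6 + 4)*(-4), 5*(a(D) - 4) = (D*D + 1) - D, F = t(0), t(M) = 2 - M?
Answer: -11497/5 ≈ -2299.4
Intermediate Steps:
F = 2 (F = 2 - 1*0 = 2 + 0 = 2)
a(D) = 21/5 - D/5 + D**2/5 (a(D) = 4 + ((D*D + 1) - D)/5 = 4 + ((D**2 + 1) - D)/5 = 4 + ((1 + D**2) - D)/5 = 4 + (1 + D**2 - D)/5 = 4 + (1/5 - D/5 + D**2/5) = 21/5 - D/5 + D**2/5)
E = 16 (E = 2*((-6 + 4)*(-4)) = 2*(-2*(-4)) = 2*8 = 16)
-144*E + a(F) = -144*16 + (21/5 - 1/5*2 + (1/5)*2**2) = -2304 + (21/5 - 2/5 + (1/5)*4) = -2304 + (21/5 - 2/5 + 4/5) = -2304 + 23/5 = -11497/5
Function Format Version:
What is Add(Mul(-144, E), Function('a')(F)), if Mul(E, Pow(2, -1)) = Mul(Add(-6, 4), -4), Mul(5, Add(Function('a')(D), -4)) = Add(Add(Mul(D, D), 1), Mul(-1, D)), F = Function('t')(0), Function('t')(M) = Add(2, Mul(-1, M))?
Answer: Rational(-11497, 5) ≈ -2299.4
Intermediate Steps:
F = 2 (F = Add(2, Mul(-1, 0)) = Add(2, 0) = 2)
Function('a')(D) = Add(Rational(21, 5), Mul(Rational(-1, 5), D), Mul(Rational(1, 5), Pow(D, 2))) (Function('a')(D) = Add(4, Mul(Rational(1, 5), Add(Add(Mul(D, D), 1), Mul(-1, D)))) = Add(4, Mul(Rational(1, 5), Add(Add(Pow(D, 2), 1), Mul(-1, D)))) = Add(4, Mul(Rational(1, 5), Add(Add(1, Pow(D, 2)), Mul(-1, D)))) = Add(4, Mul(Rational(1, 5), Add(1, Pow(D, 2), Mul(-1, D)))) = Add(4, Add(Rational(1, 5), Mul(Rational(-1, 5), D), Mul(Rational(1, 5), Pow(D, 2)))) = Add(Rational(21, 5), Mul(Rational(-1, 5), D), Mul(Rational(1, 5), Pow(D, 2))))
E = 16 (E = Mul(2, Mul(Add(-6, 4), -4)) = Mul(2, Mul(-2, -4)) = Mul(2, 8) = 16)
Add(Mul(-144, E), Function('a')(F)) = Add(Mul(-144, 16), Add(Rational(21, 5), Mul(Rational(-1, 5), 2), Mul(Rational(1, 5), Pow(2, 2)))) = Add(-2304, Add(Rational(21, 5), Rational(-2, 5), Mul(Rational(1, 5), 4))) = Add(-2304, Add(Rational(21, 5), Rational(-2, 5), Rational(4, 5))) = Add(-2304, Rational(23, 5)) = Rational(-11497, 5)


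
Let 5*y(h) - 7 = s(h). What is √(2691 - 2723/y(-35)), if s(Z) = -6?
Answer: 2*I*√2731 ≈ 104.52*I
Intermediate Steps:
y(h) = ⅕ (y(h) = 7/5 + (⅕)*(-6) = 7/5 - 6/5 = ⅕)
√(2691 - 2723/y(-35)) = √(2691 - 2723/⅕) = √(2691 - 2723*5) = √(2691 - 13615) = √(-10924) = 2*I*√2731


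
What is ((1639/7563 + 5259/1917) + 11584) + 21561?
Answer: 53398678675/1610919 ≈ 33148.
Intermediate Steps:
((1639/7563 + 5259/1917) + 11584) + 21561 = ((1639*(1/7563) + 5259*(1/1917)) + 11584) + 21561 = ((1639/7563 + 1753/639) + 11584) + 21561 = (4768420/1610919 + 11584) + 21561 = 18665654116/1610919 + 21561 = 53398678675/1610919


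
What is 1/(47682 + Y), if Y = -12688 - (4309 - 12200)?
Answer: 1/42885 ≈ 2.3318e-5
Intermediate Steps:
Y = -4797 (Y = -12688 - 1*(-7891) = -12688 + 7891 = -4797)
1/(47682 + Y) = 1/(47682 - 4797) = 1/42885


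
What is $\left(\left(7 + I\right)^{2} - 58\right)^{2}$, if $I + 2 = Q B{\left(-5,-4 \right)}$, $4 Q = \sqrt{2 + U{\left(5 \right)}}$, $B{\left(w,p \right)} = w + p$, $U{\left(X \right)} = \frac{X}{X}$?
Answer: $\frac{470025}{256} + \frac{12825 \sqrt{3}}{16} \approx 3224.4$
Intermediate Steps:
$U{\left(X \right)} = 1$
$B{\left(w,p \right)} = p + w$
$Q = \frac{\sqrt{3}}{4}$ ($Q = \frac{\sqrt{2 + 1}}{4} = \frac{\sqrt{3}}{4} \approx 0.43301$)
$I = -2 - \frac{9 \sqrt{3}}{4}$ ($I = -2 + \frac{\sqrt{3}}{4} \left(-4 - 5\right) = -2 + \frac{\sqrt{3}}{4} \left(-9\right) = -2 - \frac{9 \sqrt{3}}{4} \approx -5.8971$)
$\left(\left(7 + I\right)^{2} - 58\right)^{2} = \left(\left(7 - \left(2 + \frac{9 \sqrt{3}}{4}\right)\right)^{2} - 58\right)^{2} = \left(\left(5 - \frac{9 \sqrt{3}}{4}\right)^{2} - 58\right)^{2} = \left(-58 + \left(5 - \frac{9 \sqrt{3}}{4}\right)^{2}\right)^{2}$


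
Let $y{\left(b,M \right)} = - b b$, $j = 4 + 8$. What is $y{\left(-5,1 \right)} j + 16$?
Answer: $-284$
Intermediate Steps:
$j = 12$
$y{\left(b,M \right)} = - b^{2}$
$y{\left(-5,1 \right)} j + 16 = - \left(-5\right)^{2} \cdot 12 + 16 = \left(-1\right) 25 \cdot 12 + 16 = \left(-25\right) 12 + 16 = -300 + 16 = -284$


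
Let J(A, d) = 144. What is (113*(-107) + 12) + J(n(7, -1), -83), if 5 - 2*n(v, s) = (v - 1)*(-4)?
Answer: -11935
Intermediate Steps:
n(v, s) = 1/2 + 2*v (n(v, s) = 5/2 - (v - 1)*(-4)/2 = 5/2 - (-1 + v)*(-4)/2 = 5/2 - (4 - 4*v)/2 = 5/2 + (-2 + 2*v) = 1/2 + 2*v)
(113*(-107) + 12) + J(n(7, -1), -83) = (113*(-107) + 12) + 144 = (-12091 + 12) + 144 = -12079 + 144 = -11935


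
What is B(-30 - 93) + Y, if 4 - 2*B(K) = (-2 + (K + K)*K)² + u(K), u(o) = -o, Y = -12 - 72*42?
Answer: -915431727/2 ≈ -4.5772e+8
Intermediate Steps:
Y = -3036 (Y = -12 - 3024 = -3036)
B(K) = 2 + K/2 - (-2 + 2*K²)²/2 (B(K) = 2 - ((-2 + (K + K)*K)² - K)/2 = 2 - ((-2 + (2*K)*K)² - K)/2 = 2 - ((-2 + 2*K²)² - K)/2 = 2 + (K/2 - (-2 + 2*K²)²/2) = 2 + K/2 - (-2 + 2*K²)²/2)
B(-30 - 93) + Y = (2 + (-30 - 93)/2 - 2*(-1 + (-30 - 93)²)²) - 3036 = (2 + (½)*(-123) - 2*(-1 + (-123)²)²) - 3036 = (2 - 123/2 - 2*(-1 + 15129)²) - 3036 = (2 - 123/2 - 2*15128²) - 3036 = (2 - 123/2 - 2*228856384) - 3036 = (2 - 123/2 - 457712768) - 3036 = -915425655/2 - 3036 = -915431727/2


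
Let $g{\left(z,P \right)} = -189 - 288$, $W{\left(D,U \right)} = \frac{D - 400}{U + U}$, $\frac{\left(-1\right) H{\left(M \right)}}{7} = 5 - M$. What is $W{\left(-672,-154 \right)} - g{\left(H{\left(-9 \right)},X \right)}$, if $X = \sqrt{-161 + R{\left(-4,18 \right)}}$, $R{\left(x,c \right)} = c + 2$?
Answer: $\frac{36997}{77} \approx 480.48$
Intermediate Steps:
$R{\left(x,c \right)} = 2 + c$
$H{\left(M \right)} = -35 + 7 M$ ($H{\left(M \right)} = - 7 \left(5 - M\right) = -35 + 7 M$)
$W{\left(D,U \right)} = \frac{-400 + D}{2 U}$
$X = i \sqrt{141}$ ($X = \sqrt{-161 + \left(2 + 18\right)} = \sqrt{-161 + 20} = \sqrt{-141} = i \sqrt{141} \approx 11.874 i$)
$g{\left(z,P \right)} = -477$
$W{\left(-672,-154 \right)} - g{\left(H{\left(-9 \right)},X \right)} = \frac{-400 - 672}{2 \left(-154\right)} - -477 = \frac{1}{2} \left(- \frac{1}{154}\right) \left(-1072\right) + 477 = \frac{268}{77} + 477 = \frac{36997}{77}$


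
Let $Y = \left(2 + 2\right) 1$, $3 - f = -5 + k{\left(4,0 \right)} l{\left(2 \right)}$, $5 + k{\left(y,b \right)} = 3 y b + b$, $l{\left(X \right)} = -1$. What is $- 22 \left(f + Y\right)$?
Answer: $-154$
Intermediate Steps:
$k{\left(y,b \right)} = -5 + b + 3 b y$ ($k{\left(y,b \right)} = -5 + \left(3 y b + b\right) = -5 + \left(3 b y + b\right) = -5 + \left(b + 3 b y\right) = -5 + b + 3 b y$)
$f = 3$ ($f = 3 - \left(-5 + \left(-5 + 0 + 3 \cdot 0 \cdot 4\right) \left(-1\right)\right) = 3 - \left(-5 + \left(-5 + 0 + 0\right) \left(-1\right)\right) = 3 - \left(-5 - -5\right) = 3 - \left(-5 + 5\right) = 3 - 0 = 3 + 0 = 3$)
$Y = 4$ ($Y = 4 \cdot 1 = 4$)
$- 22 \left(f + Y\right) = - 22 \left(3 + 4\right) = \left(-22\right) 7 = -154$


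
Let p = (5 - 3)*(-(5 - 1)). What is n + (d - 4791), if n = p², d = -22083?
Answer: -26810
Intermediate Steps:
p = -8 (p = 2*(-1*4) = 2*(-4) = -8)
n = 64 (n = (-8)² = 64)
n + (d - 4791) = 64 + (-22083 - 4791) = 64 - 26874 = -26810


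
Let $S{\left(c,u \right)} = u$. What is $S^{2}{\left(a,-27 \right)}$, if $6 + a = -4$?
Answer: $729$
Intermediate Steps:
$a = -10$ ($a = -6 - 4 = -10$)
$S^{2}{\left(a,-27 \right)} = \left(-27\right)^{2} = 729$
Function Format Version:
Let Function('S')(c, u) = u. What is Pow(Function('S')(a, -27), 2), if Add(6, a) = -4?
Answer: 729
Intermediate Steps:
a = -10 (a = Add(-6, -4) = -10)
Pow(Function('S')(a, -27), 2) = Pow(-27, 2) = 729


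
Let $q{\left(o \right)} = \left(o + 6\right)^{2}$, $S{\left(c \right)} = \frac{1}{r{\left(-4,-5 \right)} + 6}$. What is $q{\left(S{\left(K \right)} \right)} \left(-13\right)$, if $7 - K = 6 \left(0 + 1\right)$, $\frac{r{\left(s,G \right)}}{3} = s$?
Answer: $- \frac{15925}{36} \approx -442.36$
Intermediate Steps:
$r{\left(s,G \right)} = 3 s$
$K = 1$ ($K = 7 - 6 \left(0 + 1\right) = 7 - 6 \cdot 1 = 7 - 6 = 1$)
$S{\left(c \right)} = - \frac{1}{6}$ ($S{\left(c \right)} = \frac{1}{3 \left(-4\right) + 6} = \frac{1}{-12 + 6} = \frac{1}{-6} = - \frac{1}{6}$)
$q{\left(o \right)} = \left(6 + o\right)^{2}$
$q{\left(S{\left(K \right)} \right)} \left(-13\right) = \left(6 - \frac{1}{6}\right)^{2} \left(-13\right) = \left(\frac{35}{6}\right)^{2} \left(-13\right) = \frac{1225}{36} \left(-13\right) = - \frac{15925}{36}$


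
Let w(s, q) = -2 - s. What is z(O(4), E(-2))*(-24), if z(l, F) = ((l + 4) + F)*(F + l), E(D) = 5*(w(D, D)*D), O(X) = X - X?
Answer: 0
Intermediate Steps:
O(X) = 0
E(D) = 5*D*(-2 - D) (E(D) = 5*((-2 - D)*D) = 5*(D*(-2 - D)) = 5*D*(-2 - D))
z(l, F) = (F + l)*(4 + F + l) (z(l, F) = ((4 + l) + F)*(F + l) = (4 + F + l)*(F + l) = (F + l)*(4 + F + l))
z(O(4), E(-2))*(-24) = ((-5*(-2)*(2 - 2))² + 0² + 4*(-5*(-2)*(2 - 2)) + 4*0 + 2*(-5*(-2)*(2 - 2))*0)*(-24) = ((-5*(-2)*0)² + 0 + 4*(-5*(-2)*0) + 0 + 2*(-5*(-2)*0)*0)*(-24) = (0² + 0 + 4*0 + 0 + 2*0*0)*(-24) = (0 + 0 + 0 + 0 + 0)*(-24) = 0*(-24) = 0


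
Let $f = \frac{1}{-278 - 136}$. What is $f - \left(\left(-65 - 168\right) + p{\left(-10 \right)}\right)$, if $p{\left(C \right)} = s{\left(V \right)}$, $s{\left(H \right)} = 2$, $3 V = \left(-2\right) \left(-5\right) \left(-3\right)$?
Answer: $\frac{95633}{414} \approx 231.0$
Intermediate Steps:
$V = -10$ ($V = \frac{\left(-2\right) \left(-5\right) \left(-3\right)}{3} = \frac{10 \left(-3\right)}{3} = \frac{1}{3} \left(-30\right) = -10$)
$p{\left(C \right)} = 2$
$f = - \frac{1}{414}$ ($f = \frac{1}{-414} = - \frac{1}{414} \approx -0.0024155$)
$f - \left(\left(-65 - 168\right) + p{\left(-10 \right)}\right) = - \frac{1}{414} - \left(\left(-65 - 168\right) + 2\right) = - \frac{1}{414} - \left(-233 + 2\right) = - \frac{1}{414} - -231 = - \frac{1}{414} + 231 = \frac{95633}{414}$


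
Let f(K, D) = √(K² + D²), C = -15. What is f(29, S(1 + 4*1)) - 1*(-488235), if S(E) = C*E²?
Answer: 488235 + √141466 ≈ 4.8861e+5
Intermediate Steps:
S(E) = -15*E²
f(K, D) = √(D² + K²)
f(29, S(1 + 4*1)) - 1*(-488235) = √((-15*(1 + 4*1)²)² + 29²) - 1*(-488235) = √((-15*(1 + 4)²)² + 841) + 488235 = √((-15*5²)² + 841) + 488235 = √((-15*25)² + 841) + 488235 = √((-375)² + 841) + 488235 = √(140625 + 841) + 488235 = √141466 + 488235 = 488235 + √141466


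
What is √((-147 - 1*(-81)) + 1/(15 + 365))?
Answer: I*√2382505/190 ≈ 8.1239*I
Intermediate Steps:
√((-147 - 1*(-81)) + 1/(15 + 365)) = √((-147 + 81) + 1/380) = √(-66 + 1/380) = √(-25079/380) = I*√2382505/190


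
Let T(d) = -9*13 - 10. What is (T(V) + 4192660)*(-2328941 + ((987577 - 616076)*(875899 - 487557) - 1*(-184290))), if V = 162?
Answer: 604845402197808303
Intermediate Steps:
T(d) = -127 (T(d) = -117 - 10 = -127)
(T(V) + 4192660)*(-2328941 + ((987577 - 616076)*(875899 - 487557) - 1*(-184290))) = (-127 + 4192660)*(-2328941 + ((987577 - 616076)*(875899 - 487557) - 1*(-184290))) = 4192533*(-2328941 + (371501*388342 + 184290)) = 4192533*(-2328941 + (144269441342 + 184290)) = 4192533*(-2328941 + 144269625632) = 4192533*144267296691 = 604845402197808303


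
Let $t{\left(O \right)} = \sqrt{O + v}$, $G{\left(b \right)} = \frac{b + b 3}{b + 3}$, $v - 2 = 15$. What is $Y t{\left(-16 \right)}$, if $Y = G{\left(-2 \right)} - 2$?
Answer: $-10$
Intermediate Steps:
$v = 17$ ($v = 2 + 15 = 17$)
$G{\left(b \right)} = \frac{4 b}{3 + b}$ ($G{\left(b \right)} = \frac{b + 3 b}{3 + b} = \frac{4 b}{3 + b}$)
$Y = -10$ ($Y = 4 \left(-2\right) \frac{1}{3 - 2} - 2 = 4 \left(-2\right) 1^{-1} - 2 = 4 \left(-2\right) 1 - 2 = -8 - 2 = -10$)
$t{\left(O \right)} = \sqrt{17 + O}$ ($t{\left(O \right)} = \sqrt{O + 17} = \sqrt{17 + O}$)
$Y t{\left(-16 \right)} = - 10 \sqrt{17 - 16} = - 10 \sqrt{1} = \left(-10\right) 1 = -10$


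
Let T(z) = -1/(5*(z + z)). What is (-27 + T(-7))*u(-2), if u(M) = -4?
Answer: 3778/35 ≈ 107.94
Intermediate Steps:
T(z) = -1/(10*z) (T(z) = -1/(5*(2*z)) = -1/(10*z))
(-27 + T(-7))*u(-2) = (-27 - ⅒/(-7))*(-4) = (-27 - ⅒*(-⅐))*(-4) = (-27 + 1/70)*(-4) = -1889/70*(-4) = 3778/35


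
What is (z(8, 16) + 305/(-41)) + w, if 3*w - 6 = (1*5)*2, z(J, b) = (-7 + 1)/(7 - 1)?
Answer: -382/123 ≈ -3.1057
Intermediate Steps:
z(J, b) = -1 (z(J, b) = -6/6 = -6*⅙ = -1)
w = 16/3 (w = 2 + ((1*5)*2)/3 = 2 + (5*2)/3 = 2 + (⅓)*10 = 2 + 10/3 = 16/3 ≈ 5.3333)
(z(8, 16) + 305/(-41)) + w = (-1 + 305/(-41)) + 16/3 = (-1 + 305*(-1/41)) + 16/3 = (-1 - 305/41) + 16/3 = -346/41 + 16/3 = -382/123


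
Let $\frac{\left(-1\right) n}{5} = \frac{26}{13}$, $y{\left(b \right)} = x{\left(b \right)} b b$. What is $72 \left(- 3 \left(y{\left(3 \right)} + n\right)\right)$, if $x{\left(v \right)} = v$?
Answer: $-3672$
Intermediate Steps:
$y{\left(b \right)} = b^{3}$ ($y{\left(b \right)} = b b b = b^{2} b = b^{3}$)
$n = -10$ ($n = - 5 \cdot \frac{26}{13} = - 5 \cdot 26 \cdot \frac{1}{13} = \left(-5\right) 2 = -10$)
$72 \left(- 3 \left(y{\left(3 \right)} + n\right)\right) = 72 \left(- 3 \left(3^{3} - 10\right)\right) = 72 \left(- 3 \left(27 - 10\right)\right) = 72 \left(\left(-3\right) 17\right) = 72 \left(-51\right) = -3672$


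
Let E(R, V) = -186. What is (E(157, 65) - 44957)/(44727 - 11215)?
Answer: -45143/33512 ≈ -1.3471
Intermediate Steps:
(E(157, 65) - 44957)/(44727 - 11215) = (-186 - 44957)/(44727 - 11215) = -45143/33512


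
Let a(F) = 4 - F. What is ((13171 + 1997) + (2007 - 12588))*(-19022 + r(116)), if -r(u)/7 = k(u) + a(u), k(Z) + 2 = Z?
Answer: -87318132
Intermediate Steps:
k(Z) = -2 + Z
r(u) = -14 (r(u) = -7*((-2 + u) + (4 - u)) = -7*2 = -14)
((13171 + 1997) + (2007 - 12588))*(-19022 + r(116)) = ((13171 + 1997) + (2007 - 12588))*(-19022 - 14) = (15168 - 10581)*(-19036) = 4587*(-19036) = -87318132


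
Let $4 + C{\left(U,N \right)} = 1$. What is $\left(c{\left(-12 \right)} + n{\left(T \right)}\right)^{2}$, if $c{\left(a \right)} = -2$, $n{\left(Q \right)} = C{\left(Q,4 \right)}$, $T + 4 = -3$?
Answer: $25$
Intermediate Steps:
$T = -7$ ($T = -4 - 3 = -7$)
$C{\left(U,N \right)} = -3$ ($C{\left(U,N \right)} = -4 + 1 = -3$)
$n{\left(Q \right)} = -3$
$\left(c{\left(-12 \right)} + n{\left(T \right)}\right)^{2} = \left(-2 - 3\right)^{2} = \left(-5\right)^{2} = 25$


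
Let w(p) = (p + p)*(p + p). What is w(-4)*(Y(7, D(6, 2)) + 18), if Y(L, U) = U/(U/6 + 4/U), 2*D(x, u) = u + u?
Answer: 8448/7 ≈ 1206.9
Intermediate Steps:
D(x, u) = u (D(x, u) = (u + u)/2 = (2*u)/2 = u)
w(p) = 4*p² (w(p) = (2*p)*(2*p) = 4*p²)
Y(L, U) = U/(4/U + U/6) (Y(L, U) = U/(U*(⅙) + 4/U) = U/(U/6 + 4/U) = U/(4/U + U/6))
w(-4)*(Y(7, D(6, 2)) + 18) = (4*(-4)²)*(6*2²/(24 + 2²) + 18) = (4*16)*(6*4/(24 + 4) + 18) = 64*(6*4/28 + 18) = 64*(6*4*(1/28) + 18) = 64*(6/7 + 18) = 64*(132/7) = 8448/7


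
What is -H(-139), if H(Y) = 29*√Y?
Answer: -29*I*√139 ≈ -341.9*I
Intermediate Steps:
-H(-139) = -29*√(-139) = -29*I*√139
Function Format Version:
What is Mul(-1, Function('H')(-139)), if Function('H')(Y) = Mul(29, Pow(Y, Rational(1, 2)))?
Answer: Mul(-29, I, Pow(139, Rational(1, 2))) ≈ Mul(-341.90, I)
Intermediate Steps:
Mul(-1, Function('H')(-139)) = Mul(-1, Mul(29, Pow(-139, Rational(1, 2)))) = Mul(-1, Mul(29, Mul(I, Pow(139, Rational(1, 2))))) = Mul(-1, Mul(29, I, Pow(139, Rational(1, 2)))) = Mul(-29, I, Pow(139, Rational(1, 2)))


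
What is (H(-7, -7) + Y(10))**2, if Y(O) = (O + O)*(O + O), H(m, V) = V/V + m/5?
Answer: 3992004/25 ≈ 1.5968e+5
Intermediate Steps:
H(m, V) = 1 + m/5 (H(m, V) = 1 + m*(1/5) = 1 + m/5)
Y(O) = 4*O**2 (Y(O) = (2*O)*(2*O) = 4*O**2)
(H(-7, -7) + Y(10))**2 = ((1 + (1/5)*(-7)) + 4*10**2)**2 = ((1 - 7/5) + 4*100)**2 = (-2/5 + 400)**2 = (1998/5)**2 = 3992004/25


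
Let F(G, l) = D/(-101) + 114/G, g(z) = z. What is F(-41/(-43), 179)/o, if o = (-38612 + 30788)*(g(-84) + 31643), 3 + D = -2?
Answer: -495307/1022485847856 ≈ -4.8441e-7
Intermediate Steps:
D = -5 (D = -3 - 2 = -5)
o = -246917616 (o = (-38612 + 30788)*(-84 + 31643) = -7824*31559 = -246917616)
F(G, l) = 5/101 + 114/G (F(G, l) = -5/(-101) + 114/G = -5*(-1/101) + 114/G = 5/101 + 114/G)
F(-41/(-43), 179)/o = (5/101 + 114/((-41/(-43))))/(-246917616) = (5/101 + 114/((-41*(-1/43))))*(-1/246917616) = (5/101 + 114/(41/43))*(-1/246917616) = (5/101 + 114*(43/41))*(-1/246917616) = (5/101 + 4902/41)*(-1/246917616) = (495307/4141)*(-1/246917616) = -495307/1022485847856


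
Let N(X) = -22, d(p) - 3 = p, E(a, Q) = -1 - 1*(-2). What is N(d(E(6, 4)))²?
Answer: 484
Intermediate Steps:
E(a, Q) = 1 (E(a, Q) = -1 + 2 = 1)
d(p) = 3 + p
N(d(E(6, 4)))² = (-22)² = 484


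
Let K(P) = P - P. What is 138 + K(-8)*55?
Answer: 138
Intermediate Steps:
K(P) = 0
138 + K(-8)*55 = 138 + 0*55 = 138 + 0 = 138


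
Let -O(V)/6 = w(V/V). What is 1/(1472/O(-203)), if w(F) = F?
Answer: -3/736 ≈ -0.0040761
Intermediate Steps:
O(V) = -6 (O(V) = -6*V/V = -6*1 = -6)
1/(1472/O(-203)) = 1/(1472/(-6)) = 1/(1472*(-⅙)) = 1/(-736/3) = -3/736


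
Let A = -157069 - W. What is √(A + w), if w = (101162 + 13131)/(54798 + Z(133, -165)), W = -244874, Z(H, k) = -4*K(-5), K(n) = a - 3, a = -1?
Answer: √263822937258282/54814 ≈ 296.32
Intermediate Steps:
K(n) = -4 (K(n) = -1 - 3 = -4)
Z(H, k) = 16 (Z(H, k) = -4*(-4) = 16)
w = 114293/54814 (w = (101162 + 13131)/(54798 + 16) = 114293/54814 ≈ 2.0851)
A = 87805 (A = -157069 - 1*(-244874) = -157069 + 244874 = 87805)
√(A + w) = √(87805 + 114293/54814) = √(4813057563/54814) = √263822937258282/54814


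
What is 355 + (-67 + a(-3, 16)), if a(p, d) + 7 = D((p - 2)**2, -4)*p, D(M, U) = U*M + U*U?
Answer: 533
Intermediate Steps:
D(M, U) = U**2 + M*U (D(M, U) = M*U + U**2 = U**2 + M*U)
a(p, d) = -7 + p*(16 - 4*(-2 + p)**2) (a(p, d) = -7 + (-4*((p - 2)**2 - 4))*p = -7 + (-4*((-2 + p)**2 - 4))*p = -7 + (-4*(-4 + (-2 + p)**2))*p = -7 + (16 - 4*(-2 + p)**2)*p = -7 + p*(16 - 4*(-2 + p)**2))
355 + (-67 + a(-3, 16)) = 355 + (-67 + (-7 + 4*(-3)*(4 - (-2 - 3)**2))) = 355 + (-67 + (-7 + 4*(-3)*(4 - 1*(-5)**2))) = 355 + (-67 + (-7 + 4*(-3)*(4 - 1*25))) = 355 + (-67 + (-7 + 4*(-3)*(4 - 25))) = 355 + (-67 + (-7 + 4*(-3)*(-21))) = 355 + (-67 + (-7 + 252)) = 355 + (-67 + 245) = 355 + 178 = 533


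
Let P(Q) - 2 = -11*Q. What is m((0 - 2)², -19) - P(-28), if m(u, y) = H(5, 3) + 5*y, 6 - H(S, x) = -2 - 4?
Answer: -393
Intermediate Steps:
H(S, x) = 12 (H(S, x) = 6 - (-2 - 4) = 6 - 1*(-6) = 6 + 6 = 12)
m(u, y) = 12 + 5*y
P(Q) = 2 - 11*Q
m((0 - 2)², -19) - P(-28) = (12 + 5*(-19)) - (2 - 11*(-28)) = (12 - 95) - (2 + 308) = -83 - 1*310 = -83 - 310 = -393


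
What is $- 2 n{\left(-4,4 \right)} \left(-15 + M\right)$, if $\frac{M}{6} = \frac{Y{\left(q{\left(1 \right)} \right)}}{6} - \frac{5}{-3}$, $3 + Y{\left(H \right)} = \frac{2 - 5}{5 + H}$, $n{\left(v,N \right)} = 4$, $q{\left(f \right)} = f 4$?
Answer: $\frac{200}{3} \approx 66.667$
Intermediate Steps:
$q{\left(f \right)} = 4 f$
$Y{\left(H \right)} = -3 - \frac{3}{5 + H}$ ($Y{\left(H \right)} = -3 + \frac{2 - 5}{5 + H} = -3 - \frac{3}{5 + H}$)
$M = \frac{20}{3}$ ($M = 6 \left(\frac{3 \frac{1}{5 + 4 \cdot 1} \left(-6 - 4 \cdot 1\right)}{6} - \frac{5}{-3}\right) = 6 \left(\frac{3 \left(-6 - 4\right)}{5 + 4} \cdot \frac{1}{6} - - \frac{5}{3}\right) = 6 \left(\frac{3 \left(-6 - 4\right)}{9} \cdot \frac{1}{6} + \frac{5}{3}\right) = 6 \left(3 \cdot \frac{1}{9} \left(-10\right) \frac{1}{6} + \frac{5}{3}\right) = 6 \left(\left(- \frac{10}{3}\right) \frac{1}{6} + \frac{5}{3}\right) = 6 \left(- \frac{5}{9} + \frac{5}{3}\right) = 6 \cdot \frac{10}{9} = \frac{20}{3} \approx 6.6667$)
$- 2 n{\left(-4,4 \right)} \left(-15 + M\right) = \left(-2\right) 4 \left(-15 + \frac{20}{3}\right) = \left(-8\right) \left(- \frac{25}{3}\right) = \frac{200}{3}$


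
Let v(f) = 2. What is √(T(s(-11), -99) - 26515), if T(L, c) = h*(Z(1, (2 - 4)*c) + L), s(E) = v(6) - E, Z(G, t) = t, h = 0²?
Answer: I*√26515 ≈ 162.83*I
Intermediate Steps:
h = 0
s(E) = 2 - E
T(L, c) = 0 (T(L, c) = 0*((2 - 4)*c + L) = 0*(-2*c + L) = 0*(L - 2*c) = 0)
√(T(s(-11), -99) - 26515) = √(0 - 26515) = √(-26515) = I*√26515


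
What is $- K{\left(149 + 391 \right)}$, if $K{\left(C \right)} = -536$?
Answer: $536$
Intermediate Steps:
$- K{\left(149 + 391 \right)} = \left(-1\right) \left(-536\right) = 536$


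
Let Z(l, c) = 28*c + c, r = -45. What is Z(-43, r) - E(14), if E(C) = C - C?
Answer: -1305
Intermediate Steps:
Z(l, c) = 29*c
E(C) = 0
Z(-43, r) - E(14) = 29*(-45) - 1*0 = -1305 + 0 = -1305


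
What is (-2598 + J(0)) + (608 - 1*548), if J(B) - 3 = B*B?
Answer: -2535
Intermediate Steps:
J(B) = 3 + B² (J(B) = 3 + B*B = 3 + B²)
(-2598 + J(0)) + (608 - 1*548) = (-2598 + (3 + 0²)) + (608 - 1*548) = (-2598 + (3 + 0)) + (608 - 548) = (-2598 + 3) + 60 = -2595 + 60 = -2535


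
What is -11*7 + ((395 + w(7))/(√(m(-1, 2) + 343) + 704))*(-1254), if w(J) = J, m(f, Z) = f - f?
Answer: -6895229/8689 + 61908*√7/8689 ≈ -774.71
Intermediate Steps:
m(f, Z) = 0
-11*7 + ((395 + w(7))/(√(m(-1, 2) + 343) + 704))*(-1254) = -11*7 + ((395 + 7)/(√(0 + 343) + 704))*(-1254) = -77 + (402/(√343 + 704))*(-1254) = -77 + (402/(7*√7 + 704))*(-1254) = -77 + (402/(704 + 7*√7))*(-1254) = -77 - 504108/(704 + 7*√7)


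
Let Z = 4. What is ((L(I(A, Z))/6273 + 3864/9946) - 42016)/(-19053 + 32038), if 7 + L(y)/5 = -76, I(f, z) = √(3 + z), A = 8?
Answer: -1310705492423/405075242565 ≈ -3.2357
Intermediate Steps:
L(y) = -415 (L(y) = -35 + 5*(-76) = -35 - 380 = -415)
((L(I(A, Z))/6273 + 3864/9946) - 42016)/(-19053 + 32038) = ((-415/6273 + 3864/9946) - 42016)/(-19053 + 32038) = ((-415*1/6273 + 3864*(1/9946)) - 42016)/12985 = ((-415/6273 + 1932/4973) - 42016)*(1/12985) = (10055641/31195629 - 42016)*(1/12985) = -1310705492423/31195629*1/12985 = -1310705492423/405075242565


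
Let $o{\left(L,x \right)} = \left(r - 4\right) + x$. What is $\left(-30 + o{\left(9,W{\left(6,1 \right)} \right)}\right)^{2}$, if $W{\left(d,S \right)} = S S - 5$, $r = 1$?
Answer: $1369$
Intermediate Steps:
$W{\left(d,S \right)} = -5 + S^{2}$ ($W{\left(d,S \right)} = S^{2} - 5 = -5 + S^{2}$)
$o{\left(L,x \right)} = -3 + x$ ($o{\left(L,x \right)} = \left(1 - 4\right) + x = -3 + x$)
$\left(-30 + o{\left(9,W{\left(6,1 \right)} \right)}\right)^{2} = \left(-30 - \left(8 - 1\right)\right)^{2} = \left(-30 + \left(-3 + \left(-5 + 1\right)\right)\right)^{2} = \left(-30 - 7\right)^{2} = \left(-37\right)^{2} = 1369$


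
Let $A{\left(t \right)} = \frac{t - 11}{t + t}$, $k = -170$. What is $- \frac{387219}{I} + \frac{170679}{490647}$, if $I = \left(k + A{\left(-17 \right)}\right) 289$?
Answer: $\frac{66110892787}{7996237708} \approx 8.2677$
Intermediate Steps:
$A{\left(t \right)} = \frac{-11 + t}{2 t}$
$I = -48892$ ($I = \left(-170 + \frac{-11 - 17}{2 \left(-17\right)}\right) 289 = \left(-170 + \frac{1}{2} \left(- \frac{1}{17}\right) \left(-28\right)\right) 289 = \left(-170 + \frac{14}{17}\right) 289 = \left(- \frac{2876}{17}\right) 289 = -48892$)
$- \frac{387219}{I} + \frac{170679}{490647} = - \frac{387219}{-48892} + \frac{170679}{490647} = \left(-387219\right) \left(- \frac{1}{48892}\right) + 170679 \cdot \frac{1}{490647} = \frac{387219}{48892} + \frac{56893}{163549} = \frac{66110892787}{7996237708}$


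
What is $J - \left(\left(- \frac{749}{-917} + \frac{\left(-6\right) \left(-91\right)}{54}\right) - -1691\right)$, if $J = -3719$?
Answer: $- \frac{6391274}{1179} \approx -5420.9$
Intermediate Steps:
$J - \left(\left(- \frac{749}{-917} + \frac{\left(-6\right) \left(-91\right)}{54}\right) - -1691\right) = -3719 - \left(\left(- \frac{749}{-917} + \frac{\left(-6\right) \left(-91\right)}{54}\right) - -1691\right) = -3719 - \left(\left(\left(-749\right) \left(- \frac{1}{917}\right) + 546 \cdot \frac{1}{54}\right) + 1691\right) = -3719 - \left(\left(\frac{107}{131} + \frac{91}{9}\right) + 1691\right) = -3719 - \left(\frac{12884}{1179} + 1691\right) = -3719 - \frac{2006573}{1179} = - \frac{6391274}{1179}$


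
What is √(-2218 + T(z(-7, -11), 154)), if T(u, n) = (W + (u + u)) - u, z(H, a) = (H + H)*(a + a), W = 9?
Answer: I*√1901 ≈ 43.6*I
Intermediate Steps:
z(H, a) = 4*H*a (z(H, a) = (2*H)*(2*a) = 4*H*a)
T(u, n) = 9 + u (T(u, n) = (9 + (u + u)) - u = (9 + 2*u) - u = 9 + u)
√(-2218 + T(z(-7, -11), 154)) = √(-2218 + (9 + 4*(-7)*(-11))) = √(-2218 + (9 + 308)) = √(-2218 + 317) = √(-1901) = I*√1901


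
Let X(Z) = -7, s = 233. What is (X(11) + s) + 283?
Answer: 509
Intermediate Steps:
(X(11) + s) + 283 = (-7 + 233) + 283 = 226 + 283 = 509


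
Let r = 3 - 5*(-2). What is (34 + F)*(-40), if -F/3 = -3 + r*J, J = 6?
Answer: 7640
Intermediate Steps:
r = 13 (r = 3 + 10 = 13)
F = -225 (F = -3*(-3 + 13*6) = -3*(-3 + 78) = -3*75 = -225)
(34 + F)*(-40) = (34 - 225)*(-40) = -191*(-40) = 7640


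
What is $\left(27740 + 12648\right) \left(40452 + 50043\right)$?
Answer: $3654912060$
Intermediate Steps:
$\left(27740 + 12648\right) \left(40452 + 50043\right) = 40388 \cdot 90495 = 3654912060$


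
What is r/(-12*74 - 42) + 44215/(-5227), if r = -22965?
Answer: 5261207/324074 ≈ 16.235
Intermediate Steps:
r/(-12*74 - 42) + 44215/(-5227) = -22965/(-12*74 - 42) + 44215/(-5227) = -22965/(-888 - 42) + 44215*(-1/5227) = -22965/(-930) - 44215/5227 = -22965*(-1/930) - 44215/5227 = 1531/62 - 44215/5227 = 5261207/324074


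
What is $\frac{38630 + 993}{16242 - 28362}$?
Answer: $- \frac{39623}{12120} \approx -3.2692$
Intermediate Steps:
$\frac{38630 + 993}{16242 - 28362} = \frac{39623}{-12120} = 39623 \left(- \frac{1}{12120}\right) = - \frac{39623}{12120}$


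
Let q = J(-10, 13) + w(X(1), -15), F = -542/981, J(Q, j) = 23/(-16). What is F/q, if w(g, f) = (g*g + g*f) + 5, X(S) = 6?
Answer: 8672/791667 ≈ 0.010954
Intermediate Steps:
J(Q, j) = -23/16 (J(Q, j) = 23*(-1/16) = -23/16)
w(g, f) = 5 + g² + f*g (w(g, f) = (g² + f*g) + 5 = 5 + g² + f*g)
F = -542/981 (F = -542*1/981 = -542/981 ≈ -0.55250)
q = -807/16 (q = -23/16 + (5 + 6² - 15*6) = -23/16 + (5 + 36 - 90) = -23/16 - 49 = -807/16 ≈ -50.438)
F/q = -542/(981*(-807/16)) = -542/981*(-16/807) = 8672/791667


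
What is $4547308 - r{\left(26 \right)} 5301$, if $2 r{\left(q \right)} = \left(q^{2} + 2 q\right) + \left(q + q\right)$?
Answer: $2479918$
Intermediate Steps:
$r{\left(q \right)} = \frac{q^{2}}{2} + 2 q$ ($r{\left(q \right)} = \frac{\left(q^{2} + 2 q\right) + \left(q + q\right)}{2} = \frac{\left(q^{2} + 2 q\right) + 2 q}{2} = \frac{q^{2} + 4 q}{2} = \frac{q^{2}}{2} + 2 q$)
$4547308 - r{\left(26 \right)} 5301 = 4547308 - \frac{1}{2} \cdot 26 \left(4 + 26\right) 5301 = 4547308 - \frac{1}{2} \cdot 26 \cdot 30 \cdot 5301 = 4547308 - 390 \cdot 5301 = 4547308 - 2067390 = 2479918$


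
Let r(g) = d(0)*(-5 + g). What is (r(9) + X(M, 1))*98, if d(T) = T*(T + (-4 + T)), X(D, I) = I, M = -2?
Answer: 98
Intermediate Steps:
d(T) = T*(-4 + 2*T)
r(g) = 0 (r(g) = (2*0*(-2 + 0))*(-5 + g) = (2*0*(-2))*(-5 + g) = 0*(-5 + g) = 0)
(r(9) + X(M, 1))*98 = (0 + 1)*98 = 1*98 = 98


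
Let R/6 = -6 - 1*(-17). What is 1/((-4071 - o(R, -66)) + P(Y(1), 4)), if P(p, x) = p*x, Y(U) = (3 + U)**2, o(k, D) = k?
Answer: -1/4073 ≈ -0.00024552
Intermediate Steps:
R = 66 (R = 6*(-6 - 1*(-17)) = 6*(-6 + 17) = 6*11 = 66)
1/((-4071 - o(R, -66)) + P(Y(1), 4)) = 1/((-4071 - 1*66) + (3 + 1)**2*4) = 1/((-4071 - 66) + 4**2*4) = 1/(-4137 + 16*4) = 1/(-4137 + 64) = 1/(-4073) = -1/4073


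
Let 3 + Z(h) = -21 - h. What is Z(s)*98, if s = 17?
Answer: -4018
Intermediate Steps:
Z(h) = -24 - h (Z(h) = -3 + (-21 - h) = -24 - h)
Z(s)*98 = (-24 - 1*17)*98 = (-24 - 17)*98 = -41*98 = -4018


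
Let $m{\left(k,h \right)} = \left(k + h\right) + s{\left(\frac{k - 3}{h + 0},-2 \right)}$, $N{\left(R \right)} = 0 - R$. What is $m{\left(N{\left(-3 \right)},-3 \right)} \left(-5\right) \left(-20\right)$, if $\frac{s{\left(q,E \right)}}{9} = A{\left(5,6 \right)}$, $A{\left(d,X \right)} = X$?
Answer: $5400$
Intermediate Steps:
$N{\left(R \right)} = - R$
$s{\left(q,E \right)} = 54$ ($s{\left(q,E \right)} = 9 \cdot 6 = 54$)
$m{\left(k,h \right)} = 54 + h + k$ ($m{\left(k,h \right)} = \left(k + h\right) + 54 = \left(h + k\right) + 54 = 54 + h + k$)
$m{\left(N{\left(-3 \right)},-3 \right)} \left(-5\right) \left(-20\right) = \left(54 - 3 - -3\right) \left(-5\right) \left(-20\right) = \left(54 - 3 + 3\right) \left(-5\right) \left(-20\right) = 54 \left(-5\right) \left(-20\right) = \left(-270\right) \left(-20\right) = 5400$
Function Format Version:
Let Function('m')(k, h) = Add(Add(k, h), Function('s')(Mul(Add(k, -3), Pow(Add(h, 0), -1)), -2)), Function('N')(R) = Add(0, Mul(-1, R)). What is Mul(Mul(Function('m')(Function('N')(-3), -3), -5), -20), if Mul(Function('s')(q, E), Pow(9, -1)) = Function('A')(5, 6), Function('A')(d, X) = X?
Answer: 5400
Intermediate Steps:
Function('N')(R) = Mul(-1, R)
Function('s')(q, E) = 54 (Function('s')(q, E) = Mul(9, 6) = 54)
Function('m')(k, h) = Add(54, h, k) (Function('m')(k, h) = Add(Add(k, h), 54) = Add(Add(h, k), 54) = Add(54, h, k))
Mul(Mul(Function('m')(Function('N')(-3), -3), -5), -20) = Mul(Mul(Add(54, -3, Mul(-1, -3)), -5), -20) = Mul(Mul(Add(54, -3, 3), -5), -20) = Mul(Mul(54, -5), -20) = Mul(-270, -20) = 5400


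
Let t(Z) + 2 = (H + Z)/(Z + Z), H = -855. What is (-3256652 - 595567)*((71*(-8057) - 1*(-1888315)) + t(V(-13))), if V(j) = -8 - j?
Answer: -5070217455639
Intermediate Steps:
t(Z) = -2 + (-855 + Z)/(2*Z) (t(Z) = -2 + (-855 + Z)/(Z + Z) = -2 + (-855 + Z)/((2*Z)) = -2 + (-855 + Z)*(1/(2*Z)) = -2 + (-855 + Z)/(2*Z))
(-3256652 - 595567)*((71*(-8057) - 1*(-1888315)) + t(V(-13))) = (-3256652 - 595567)*((71*(-8057) - 1*(-1888315)) + 3*(-285 - (-8 - 1*(-13)))/(2*(-8 - 1*(-13)))) = -3852219*((-572047 + 1888315) + 3*(-285 - (-8 + 13))/(2*(-8 + 13))) = -3852219*(1316268 + (3/2)*(-285 - 1*5)/5) = -3852219*(1316268 + (3/2)*(⅕)*(-285 - 5)) = -3852219*(1316268 + (3/2)*(⅕)*(-290)) = -3852219*(1316268 - 87) = -3852219*1316181 = -5070217455639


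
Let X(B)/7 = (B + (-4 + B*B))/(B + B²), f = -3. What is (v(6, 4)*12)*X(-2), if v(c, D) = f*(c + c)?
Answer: 3024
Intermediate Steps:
v(c, D) = -6*c (v(c, D) = -3*(c + c) = -6*c)
X(B) = 7*(-4 + B + B²)/(B + B²) (X(B) = 7*((B + (-4 + B*B))/(B + B²)) = 7*((B + (-4 + B²))/(B + B²)) = 7*((-4 + B + B²)/(B + B²)) = 7*(-4 + B + B²)/(B + B²))
(v(6, 4)*12)*X(-2) = (-6*6*12)*(7*(-4 - 2 + (-2)²)/(-2*(1 - 2))) = (-36*12)*(7*(-½)*(-4 - 2 + 4)/(-1)) = -3024*(-1)*(-1)*(-2)/2 = -432*(-7) = 3024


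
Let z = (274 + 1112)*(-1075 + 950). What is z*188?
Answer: -32571000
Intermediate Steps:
z = -173250 (z = 1386*(-125) = -173250)
z*188 = -173250*188 = -32571000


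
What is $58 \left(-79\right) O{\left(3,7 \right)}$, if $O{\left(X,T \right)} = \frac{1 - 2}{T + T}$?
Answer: $\frac{2291}{7} \approx 327.29$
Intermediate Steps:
$O{\left(X,T \right)} = - \frac{1}{2 T}$
$58 \left(-79\right) O{\left(3,7 \right)} = 58 \left(-79\right) \left(- \frac{1}{2 \cdot 7}\right) = - 4582 \left(\left(- \frac{1}{2}\right) \frac{1}{7}\right) = \left(-4582\right) \left(- \frac{1}{14}\right) = \frac{2291}{7}$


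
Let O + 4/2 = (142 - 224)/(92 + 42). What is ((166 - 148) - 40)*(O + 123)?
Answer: -177452/67 ≈ -2648.5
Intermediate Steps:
O = -175/67 (O = -2 + (142 - 224)/(92 + 42) = -2 - 82/134 = -2 - 82*1/134 = -2 - 41/67 = -175/67 ≈ -2.6119)
((166 - 148) - 40)*(O + 123) = ((166 - 148) - 40)*(-175/67 + 123) = (18 - 40)*(8066/67) = -22*8066/67 = -177452/67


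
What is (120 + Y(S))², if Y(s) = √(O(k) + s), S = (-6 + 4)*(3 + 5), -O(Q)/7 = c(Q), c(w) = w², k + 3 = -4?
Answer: (120 + I*√359)² ≈ 14041.0 + 4547.4*I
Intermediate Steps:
k = -7 (k = -3 - 4 = -7)
O(Q) = -7*Q²
S = -16 (S = -2*8 = -16)
Y(s) = √(-343 + s) (Y(s) = √(-7*(-7)² + s) = √(-7*49 + s) = √(-343 + s))
(120 + Y(S))² = (120 + √(-343 - 16))² = (120 + √(-359))² = (120 + I*√359)²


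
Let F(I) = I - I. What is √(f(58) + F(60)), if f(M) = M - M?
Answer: 0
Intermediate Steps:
F(I) = 0
f(M) = 0
√(f(58) + F(60)) = √(0 + 0) = √0 = 0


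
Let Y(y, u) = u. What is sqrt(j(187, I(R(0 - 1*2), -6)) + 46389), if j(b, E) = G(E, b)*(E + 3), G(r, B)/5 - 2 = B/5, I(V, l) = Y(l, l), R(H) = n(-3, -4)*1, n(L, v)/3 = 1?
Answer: sqrt(45798) ≈ 214.00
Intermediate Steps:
n(L, v) = 3 (n(L, v) = 3*1 = 3)
R(H) = 3 (R(H) = 3*1 = 3)
I(V, l) = l
G(r, B) = 10 + B (G(r, B) = 10 + 5*(B/5) = 10 + B)
j(b, E) = (3 + E)*(10 + b) (j(b, E) = (10 + b)*(E + 3) = (10 + b)*(3 + E) = (3 + E)*(10 + b))
sqrt(j(187, I(R(0 - 1*2), -6)) + 46389) = sqrt((3 - 6)*(10 + 187) + 46389) = sqrt(-3*197 + 46389) = sqrt(-591 + 46389) = sqrt(45798)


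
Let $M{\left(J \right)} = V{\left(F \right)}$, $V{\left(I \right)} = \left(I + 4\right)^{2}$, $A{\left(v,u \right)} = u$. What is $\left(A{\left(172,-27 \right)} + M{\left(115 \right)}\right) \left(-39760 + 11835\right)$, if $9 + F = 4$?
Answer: $726050$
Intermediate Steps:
$F = -5$ ($F = -9 + 4 = -5$)
$V{\left(I \right)} = \left(4 + I\right)^{2}$
$M{\left(J \right)} = 1$ ($M{\left(J \right)} = \left(4 - 5\right)^{2} = \left(-1\right)^{2} = 1$)
$\left(A{\left(172,-27 \right)} + M{\left(115 \right)}\right) \left(-39760 + 11835\right) = \left(-27 + 1\right) \left(-39760 + 11835\right) = \left(-26\right) \left(-27925\right) = 726050$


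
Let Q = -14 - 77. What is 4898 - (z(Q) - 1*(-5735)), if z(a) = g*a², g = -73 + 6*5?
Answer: 355246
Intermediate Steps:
Q = -91
g = -43 (g = -73 + 30 = -43)
z(a) = -43*a²
4898 - (z(Q) - 1*(-5735)) = 4898 - (-43*(-91)² - 1*(-5735)) = 4898 - (-43*8281 + 5735) = 4898 - (-356083 + 5735) = 4898 - 1*(-350348) = 4898 + 350348 = 355246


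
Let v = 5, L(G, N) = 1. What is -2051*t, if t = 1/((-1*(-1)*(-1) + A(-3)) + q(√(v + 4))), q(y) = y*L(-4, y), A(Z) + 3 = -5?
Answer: 2051/6 ≈ 341.83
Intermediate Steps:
A(Z) = -8 (A(Z) = -3 - 5 = -8)
q(y) = y (q(y) = y*1 = y)
t = -⅙ (t = 1/((-1*(-1)*(-1) - 8) + √(5 + 4)) = 1/((1*(-1) - 8) + √9) = 1/((-1 - 8) + 3) = 1/(-9 + 3) = 1/(-6) = -⅙ ≈ -0.16667)
-2051*t = -2051*(-⅙) = 2051/6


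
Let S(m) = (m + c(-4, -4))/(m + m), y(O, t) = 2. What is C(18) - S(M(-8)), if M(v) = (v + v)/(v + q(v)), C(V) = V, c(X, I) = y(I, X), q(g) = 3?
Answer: 275/16 ≈ 17.188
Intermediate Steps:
c(X, I) = 2
M(v) = 2*v/(3 + v) (M(v) = (v + v)/(v + 3) = (2*v)/(3 + v) = 2*v/(3 + v))
S(m) = (2 + m)/(2*m) (S(m) = (m + 2)/(m + m) = (2 + m)/((2*m)) = (2 + m)*(1/(2*m)) = (2 + m)/(2*m))
C(18) - S(M(-8)) = 18 - (2 + 2*(-8)/(3 - 8))/(2*(2*(-8)/(3 - 8))) = 18 - (2 + 2*(-8)/(-5))/(2*(2*(-8)/(-5))) = 18 - (2 + 2*(-8)*(-⅕))/(2*(2*(-8)*(-⅕))) = 18 - (2 + 16/5)/(2*16/5) = 18 - 5*26/(2*16*5) = 18 - 1*13/16 = 18 - 13/16 = 275/16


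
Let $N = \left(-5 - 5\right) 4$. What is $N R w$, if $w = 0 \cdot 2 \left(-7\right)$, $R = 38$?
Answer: $0$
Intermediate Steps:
$w = 0$ ($w = 0 \left(-7\right) = 0$)
$N = -40$ ($N = \left(-10\right) 4 = -40$)
$N R w = \left(-40\right) 38 \cdot 0 = \left(-1520\right) 0 = 0$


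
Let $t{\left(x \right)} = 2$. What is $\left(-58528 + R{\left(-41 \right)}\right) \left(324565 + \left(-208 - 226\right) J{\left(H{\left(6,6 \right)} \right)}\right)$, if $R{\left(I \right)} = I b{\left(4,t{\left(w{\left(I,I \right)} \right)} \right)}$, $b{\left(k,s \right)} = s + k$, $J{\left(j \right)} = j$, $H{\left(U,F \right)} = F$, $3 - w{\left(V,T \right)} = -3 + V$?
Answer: $-18922935814$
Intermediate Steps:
$w{\left(V,T \right)} = 6 - V$ ($w{\left(V,T \right)} = 3 - \left(-3 + V\right) = 6 - V$)
$b{\left(k,s \right)} = k + s$
$R{\left(I \right)} = 6 I$ ($R{\left(I \right)} = I \left(4 + 2\right) = I 6 = 6 I$)
$\left(-58528 + R{\left(-41 \right)}\right) \left(324565 + \left(-208 - 226\right) J{\left(H{\left(6,6 \right)} \right)}\right) = \left(-58528 + 6 \left(-41\right)\right) \left(324565 + \left(-208 - 226\right) 6\right) = \left(-58528 - 246\right) \left(324565 - 2604\right) = - 58774 \left(324565 - 2604\right) = \left(-58774\right) 321961 = -18922935814$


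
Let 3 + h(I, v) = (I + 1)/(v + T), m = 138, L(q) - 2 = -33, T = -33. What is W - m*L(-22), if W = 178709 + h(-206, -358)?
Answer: 71546949/391 ≈ 1.8298e+5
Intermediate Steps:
L(q) = -31 (L(q) = 2 - 33 = -31)
h(I, v) = -3 + (1 + I)/(-33 + v) (h(I, v) = -3 + (I + 1)/(v - 33) = -3 + (1 + I)/(-33 + v))
W = 69874251/391 (W = 178709 + (100 - 206 - 3*(-358))/(-33 - 358) = 178709 + (100 - 206 + 1074)/(-391) = 178709 - 1/391*968 = 178709 - 968/391 = 69874251/391 ≈ 1.7871e+5)
W - m*L(-22) = 69874251/391 - 138*(-31) = 69874251/391 - 1*(-4278) = 69874251/391 + 4278 = 71546949/391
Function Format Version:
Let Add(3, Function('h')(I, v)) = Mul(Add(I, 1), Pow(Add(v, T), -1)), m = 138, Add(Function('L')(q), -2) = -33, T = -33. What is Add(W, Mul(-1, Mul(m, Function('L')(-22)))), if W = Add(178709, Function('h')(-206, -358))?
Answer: Rational(71546949, 391) ≈ 1.8298e+5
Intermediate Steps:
Function('L')(q) = -31 (Function('L')(q) = Add(2, -33) = -31)
Function('h')(I, v) = Add(-3, Mul(Pow(Add(-33, v), -1), Add(1, I))) (Function('h')(I, v) = Add(-3, Mul(Add(I, 1), Pow(Add(v, -33), -1))) = Add(-3, Mul(Add(1, I), Pow(Add(-33, v), -1))) = Add(-3, Mul(Pow(Add(-33, v), -1), Add(1, I))))
W = Rational(69874251, 391) (W = Add(178709, Mul(Pow(Add(-33, -358), -1), Add(100, -206, Mul(-3, -358)))) = Add(178709, Mul(Pow(-391, -1), Add(100, -206, 1074))) = Add(178709, Mul(Rational(-1, 391), 968)) = Add(178709, Rational(-968, 391)) = Rational(69874251, 391) ≈ 1.7871e+5)
Add(W, Mul(-1, Mul(m, Function('L')(-22)))) = Add(Rational(69874251, 391), Mul(-1, Mul(138, -31))) = Add(Rational(69874251, 391), Mul(-1, -4278)) = Add(Rational(69874251, 391), 4278) = Rational(71546949, 391)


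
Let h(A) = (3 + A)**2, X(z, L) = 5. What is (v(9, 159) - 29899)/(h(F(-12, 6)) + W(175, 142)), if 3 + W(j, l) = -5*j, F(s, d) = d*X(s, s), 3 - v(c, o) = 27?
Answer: -29923/211 ≈ -141.82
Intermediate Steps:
v(c, o) = -24 (v(c, o) = 3 - 1*27 = 3 - 27 = -24)
F(s, d) = 5*d (F(s, d) = d*5 = 5*d)
W(j, l) = -3 - 5*j
(v(9, 159) - 29899)/(h(F(-12, 6)) + W(175, 142)) = (-24 - 29899)/((3 + 5*6)**2 + (-3 - 5*175)) = -29923/((3 + 30)**2 + (-3 - 875)) = -29923/(33**2 - 878) = -29923/(1089 - 878) = -29923/211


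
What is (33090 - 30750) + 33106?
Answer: 35446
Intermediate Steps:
(33090 - 30750) + 33106 = 2340 + 33106 = 35446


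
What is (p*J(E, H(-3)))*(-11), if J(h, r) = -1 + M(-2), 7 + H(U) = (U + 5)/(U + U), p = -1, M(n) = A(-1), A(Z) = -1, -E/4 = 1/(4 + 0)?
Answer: -22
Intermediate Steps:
E = -1 (E = -4/(4 + 0) = -4/4 = -4*1/4 = -1)
M(n) = -1
H(U) = -7 + (5 + U)/(2*U) (H(U) = -7 + (U + 5)/(U + U) = -7 + (5 + U)/((2*U)) = -7 + (5 + U)*(1/(2*U)) = -7 + (5 + U)/(2*U))
J(h, r) = -2 (J(h, r) = -1 - 1 = -2)
(p*J(E, H(-3)))*(-11) = -1*(-2)*(-11) = 2*(-11) = -22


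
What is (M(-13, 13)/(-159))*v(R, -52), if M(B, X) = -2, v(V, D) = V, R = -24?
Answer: -16/53 ≈ -0.30189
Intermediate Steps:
(M(-13, 13)/(-159))*v(R, -52) = -2/(-159)*(-24) = -2*(-1/159)*(-24) = (2/159)*(-24) = -16/53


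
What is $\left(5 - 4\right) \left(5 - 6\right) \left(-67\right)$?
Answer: $67$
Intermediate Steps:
$\left(5 - 4\right) \left(5 - 6\right) \left(-67\right) = 1 \left(-1\right) \left(-67\right) = \left(-1\right) \left(-67\right) = 67$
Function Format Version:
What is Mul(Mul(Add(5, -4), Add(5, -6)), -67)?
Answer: 67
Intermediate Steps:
Mul(Mul(Add(5, -4), Add(5, -6)), -67) = Mul(Mul(1, -1), -67) = Mul(-1, -67) = 67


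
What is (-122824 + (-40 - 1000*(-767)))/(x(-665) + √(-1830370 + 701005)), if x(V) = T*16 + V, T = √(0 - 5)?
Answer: 644136/(-665 + 3*I*√125485 + 16*I*√5) ≈ -259.78 - 429.12*I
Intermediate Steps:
T = I*√5 (T = √(-5) = I*√5 ≈ 2.2361*I)
x(V) = V + 16*I*√5 (x(V) = (I*√5)*16 + V = 16*I*√5 + V = V + 16*I*√5)
(-122824 + (-40 - 1000*(-767)))/(x(-665) + √(-1830370 + 701005)) = (-122824 + (-40 - 1000*(-767)))/((-665 + 16*I*√5) + √(-1830370 + 701005)) = (-122824 + (-40 + 767000))/((-665 + 16*I*√5) + √(-1129365)) = (-122824 + 766960)/((-665 + 16*I*√5) + 3*I*√125485) = 644136/(-665 + 3*I*√125485 + 16*I*√5)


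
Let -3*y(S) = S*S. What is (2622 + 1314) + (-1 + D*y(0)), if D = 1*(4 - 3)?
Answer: 3935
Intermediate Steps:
y(S) = -S²/3 (y(S) = -S*S/3 = -S²/3)
D = 1 (D = 1*1 = 1)
(2622 + 1314) + (-1 + D*y(0)) = (2622 + 1314) + (-1 + 1*(-⅓*0²)) = 3936 + (-1 + 1*(-⅓*0)) = 3936 + (-1 + 1*0) = 3936 + (-1 + 0) = 3936 - 1 = 3935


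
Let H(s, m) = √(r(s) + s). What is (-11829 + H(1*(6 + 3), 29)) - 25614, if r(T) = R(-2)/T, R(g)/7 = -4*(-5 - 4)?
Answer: -37443 + √37 ≈ -37437.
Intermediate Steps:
R(g) = 252 (R(g) = 7*(-4*(-5 - 4)) = 7*(-4*(-9)) = 7*36 = 252)
r(T) = 252/T
H(s, m) = √(s + 252/s) (H(s, m) = √(252/s + s) = √(s + 252/s))
(-11829 + H(1*(6 + 3), 29)) - 25614 = (-11829 + √(1*(6 + 3) + 252/((1*(6 + 3))))) - 25614 = (-11829 + √(1*9 + 252/((1*9)))) - 25614 = (-11829 + √(9 + 252/9)) - 25614 = (-11829 + √(9 + 252*(⅑))) - 25614 = (-11829 + √(9 + 28)) - 25614 = (-11829 + √37) - 25614 = -37443 + √37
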